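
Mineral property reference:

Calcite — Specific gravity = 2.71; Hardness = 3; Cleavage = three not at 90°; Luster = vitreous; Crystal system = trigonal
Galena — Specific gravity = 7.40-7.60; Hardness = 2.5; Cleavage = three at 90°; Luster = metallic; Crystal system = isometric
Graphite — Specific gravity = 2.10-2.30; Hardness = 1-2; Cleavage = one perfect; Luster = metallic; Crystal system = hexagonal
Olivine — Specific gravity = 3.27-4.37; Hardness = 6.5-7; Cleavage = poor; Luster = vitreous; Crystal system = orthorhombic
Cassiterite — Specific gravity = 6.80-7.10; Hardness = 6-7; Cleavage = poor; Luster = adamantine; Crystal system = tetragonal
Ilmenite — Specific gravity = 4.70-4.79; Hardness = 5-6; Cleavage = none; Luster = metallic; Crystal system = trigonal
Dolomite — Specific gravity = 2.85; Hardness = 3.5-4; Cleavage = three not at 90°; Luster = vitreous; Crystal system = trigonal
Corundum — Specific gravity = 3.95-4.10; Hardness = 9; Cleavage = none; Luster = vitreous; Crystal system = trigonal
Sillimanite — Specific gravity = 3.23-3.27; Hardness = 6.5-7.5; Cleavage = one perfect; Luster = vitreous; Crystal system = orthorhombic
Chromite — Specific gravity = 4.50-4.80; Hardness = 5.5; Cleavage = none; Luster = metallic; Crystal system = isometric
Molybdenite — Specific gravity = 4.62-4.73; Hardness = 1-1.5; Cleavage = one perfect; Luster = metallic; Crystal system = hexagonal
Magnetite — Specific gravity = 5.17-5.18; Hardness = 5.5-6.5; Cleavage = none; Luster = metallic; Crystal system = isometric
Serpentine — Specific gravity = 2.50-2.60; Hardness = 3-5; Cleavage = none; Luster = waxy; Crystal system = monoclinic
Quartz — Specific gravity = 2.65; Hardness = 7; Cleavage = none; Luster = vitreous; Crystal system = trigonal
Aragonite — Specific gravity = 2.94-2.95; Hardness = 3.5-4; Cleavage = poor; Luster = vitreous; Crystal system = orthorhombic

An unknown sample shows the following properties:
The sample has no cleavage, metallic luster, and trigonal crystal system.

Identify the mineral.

No cleavage — Ilmenite, Corundum, Chromite, Magnetite, Serpentine, Quartz remain.
Metallic luster rules out Corundum, Serpentine, Quartz.
Trigonal crystal system — leaves Ilmenite.
Only Ilmenite satisfies all observations.

Ilmenite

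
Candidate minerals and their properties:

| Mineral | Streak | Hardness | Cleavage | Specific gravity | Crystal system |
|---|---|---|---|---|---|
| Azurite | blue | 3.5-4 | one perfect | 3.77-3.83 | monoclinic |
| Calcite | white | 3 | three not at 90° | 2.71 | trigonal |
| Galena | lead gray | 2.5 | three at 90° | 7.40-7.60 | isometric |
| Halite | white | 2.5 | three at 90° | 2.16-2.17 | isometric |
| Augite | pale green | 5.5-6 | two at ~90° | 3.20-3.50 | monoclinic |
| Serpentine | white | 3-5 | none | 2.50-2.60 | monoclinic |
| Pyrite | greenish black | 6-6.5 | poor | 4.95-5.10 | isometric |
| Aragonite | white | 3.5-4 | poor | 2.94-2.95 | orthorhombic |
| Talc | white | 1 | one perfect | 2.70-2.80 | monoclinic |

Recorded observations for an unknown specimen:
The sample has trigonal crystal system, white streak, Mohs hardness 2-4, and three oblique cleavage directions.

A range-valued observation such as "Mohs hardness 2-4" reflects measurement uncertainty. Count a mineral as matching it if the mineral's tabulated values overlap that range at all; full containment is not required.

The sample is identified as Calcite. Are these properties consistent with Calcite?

Trigonal crystal system — fits Calcite (trigonal system).
White streak — fits Calcite (white streak).
Mohs hardness 2-4 — fits Calcite (hardness 3).
Three oblique cleavage directions — fits Calcite (cleavage three not at 90°).
Nothing contradicts Calcite.

Consistent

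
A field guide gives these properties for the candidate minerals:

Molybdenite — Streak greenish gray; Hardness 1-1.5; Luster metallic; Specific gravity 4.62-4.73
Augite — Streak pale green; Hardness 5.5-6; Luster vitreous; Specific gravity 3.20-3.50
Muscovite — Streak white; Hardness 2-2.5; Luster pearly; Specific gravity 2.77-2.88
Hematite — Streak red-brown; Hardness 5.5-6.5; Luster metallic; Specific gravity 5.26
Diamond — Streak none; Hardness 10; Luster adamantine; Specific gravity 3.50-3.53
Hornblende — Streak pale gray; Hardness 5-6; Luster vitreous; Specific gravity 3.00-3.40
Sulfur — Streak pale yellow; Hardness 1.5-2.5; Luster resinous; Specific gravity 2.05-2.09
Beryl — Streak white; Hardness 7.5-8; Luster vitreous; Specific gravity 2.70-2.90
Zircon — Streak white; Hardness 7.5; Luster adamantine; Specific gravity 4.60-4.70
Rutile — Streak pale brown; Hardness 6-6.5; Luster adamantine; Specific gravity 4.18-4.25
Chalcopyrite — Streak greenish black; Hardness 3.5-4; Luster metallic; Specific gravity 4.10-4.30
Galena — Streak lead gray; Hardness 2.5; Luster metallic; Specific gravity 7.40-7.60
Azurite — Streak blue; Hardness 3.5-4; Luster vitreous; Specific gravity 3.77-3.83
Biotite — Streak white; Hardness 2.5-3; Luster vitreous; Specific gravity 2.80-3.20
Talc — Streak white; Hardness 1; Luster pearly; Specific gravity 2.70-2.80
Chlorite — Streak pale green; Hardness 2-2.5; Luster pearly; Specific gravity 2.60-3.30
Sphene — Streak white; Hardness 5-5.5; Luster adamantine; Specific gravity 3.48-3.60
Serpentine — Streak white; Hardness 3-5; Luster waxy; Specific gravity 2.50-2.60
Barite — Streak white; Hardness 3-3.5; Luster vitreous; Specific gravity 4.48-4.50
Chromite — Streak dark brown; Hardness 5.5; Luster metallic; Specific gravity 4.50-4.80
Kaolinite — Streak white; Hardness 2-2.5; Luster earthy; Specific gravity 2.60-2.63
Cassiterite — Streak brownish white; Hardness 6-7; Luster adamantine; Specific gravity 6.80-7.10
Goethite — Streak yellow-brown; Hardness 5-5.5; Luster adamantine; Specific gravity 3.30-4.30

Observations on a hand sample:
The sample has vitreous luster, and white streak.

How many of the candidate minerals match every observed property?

3

Vitreous luster: only Augite, Hornblende, Beryl, Azurite, Biotite, Barite remain.
White streak eliminates Augite, Hornblende, Azurite.
Consistent with every observation: Barite, Beryl, Biotite.
That is 3 minerals.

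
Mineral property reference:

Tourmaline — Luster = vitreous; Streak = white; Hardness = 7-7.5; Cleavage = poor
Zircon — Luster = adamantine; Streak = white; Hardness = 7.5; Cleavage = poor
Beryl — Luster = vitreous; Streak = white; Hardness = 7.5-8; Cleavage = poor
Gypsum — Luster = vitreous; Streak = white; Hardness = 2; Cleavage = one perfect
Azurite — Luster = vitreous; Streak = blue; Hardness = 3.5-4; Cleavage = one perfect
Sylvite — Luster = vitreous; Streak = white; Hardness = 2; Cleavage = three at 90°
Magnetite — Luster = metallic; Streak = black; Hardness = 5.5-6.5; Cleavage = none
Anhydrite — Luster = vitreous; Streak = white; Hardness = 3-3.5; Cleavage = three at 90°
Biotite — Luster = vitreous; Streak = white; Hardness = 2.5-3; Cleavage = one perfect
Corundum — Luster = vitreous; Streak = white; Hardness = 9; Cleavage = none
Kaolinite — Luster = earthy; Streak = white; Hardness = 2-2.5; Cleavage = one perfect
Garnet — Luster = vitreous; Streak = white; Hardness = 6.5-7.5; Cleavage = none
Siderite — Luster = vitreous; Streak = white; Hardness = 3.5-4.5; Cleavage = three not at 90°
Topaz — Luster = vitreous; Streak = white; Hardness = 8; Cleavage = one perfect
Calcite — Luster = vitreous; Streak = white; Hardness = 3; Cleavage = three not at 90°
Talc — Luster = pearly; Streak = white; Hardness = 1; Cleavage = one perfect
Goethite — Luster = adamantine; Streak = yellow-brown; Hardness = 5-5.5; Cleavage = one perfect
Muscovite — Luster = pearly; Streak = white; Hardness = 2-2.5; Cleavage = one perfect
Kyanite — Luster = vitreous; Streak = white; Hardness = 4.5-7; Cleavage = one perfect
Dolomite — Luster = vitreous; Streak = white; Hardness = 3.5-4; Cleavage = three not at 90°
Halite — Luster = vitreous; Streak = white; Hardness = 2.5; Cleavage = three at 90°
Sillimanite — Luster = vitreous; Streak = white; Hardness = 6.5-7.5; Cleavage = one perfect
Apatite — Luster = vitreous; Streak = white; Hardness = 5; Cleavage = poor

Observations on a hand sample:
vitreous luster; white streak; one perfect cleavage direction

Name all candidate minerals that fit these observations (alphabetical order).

Vitreous luster eliminates Zircon, Magnetite, Kaolinite, Talc, Goethite, Muscovite.
White streak eliminates Azurite.
One perfect cleavage direction: narrows the field to Gypsum, Biotite, Topaz, Kyanite, Sillimanite.
Remaining candidates: Biotite, Gypsum, Kyanite, Sillimanite, Topaz.

Biotite, Gypsum, Kyanite, Sillimanite, Topaz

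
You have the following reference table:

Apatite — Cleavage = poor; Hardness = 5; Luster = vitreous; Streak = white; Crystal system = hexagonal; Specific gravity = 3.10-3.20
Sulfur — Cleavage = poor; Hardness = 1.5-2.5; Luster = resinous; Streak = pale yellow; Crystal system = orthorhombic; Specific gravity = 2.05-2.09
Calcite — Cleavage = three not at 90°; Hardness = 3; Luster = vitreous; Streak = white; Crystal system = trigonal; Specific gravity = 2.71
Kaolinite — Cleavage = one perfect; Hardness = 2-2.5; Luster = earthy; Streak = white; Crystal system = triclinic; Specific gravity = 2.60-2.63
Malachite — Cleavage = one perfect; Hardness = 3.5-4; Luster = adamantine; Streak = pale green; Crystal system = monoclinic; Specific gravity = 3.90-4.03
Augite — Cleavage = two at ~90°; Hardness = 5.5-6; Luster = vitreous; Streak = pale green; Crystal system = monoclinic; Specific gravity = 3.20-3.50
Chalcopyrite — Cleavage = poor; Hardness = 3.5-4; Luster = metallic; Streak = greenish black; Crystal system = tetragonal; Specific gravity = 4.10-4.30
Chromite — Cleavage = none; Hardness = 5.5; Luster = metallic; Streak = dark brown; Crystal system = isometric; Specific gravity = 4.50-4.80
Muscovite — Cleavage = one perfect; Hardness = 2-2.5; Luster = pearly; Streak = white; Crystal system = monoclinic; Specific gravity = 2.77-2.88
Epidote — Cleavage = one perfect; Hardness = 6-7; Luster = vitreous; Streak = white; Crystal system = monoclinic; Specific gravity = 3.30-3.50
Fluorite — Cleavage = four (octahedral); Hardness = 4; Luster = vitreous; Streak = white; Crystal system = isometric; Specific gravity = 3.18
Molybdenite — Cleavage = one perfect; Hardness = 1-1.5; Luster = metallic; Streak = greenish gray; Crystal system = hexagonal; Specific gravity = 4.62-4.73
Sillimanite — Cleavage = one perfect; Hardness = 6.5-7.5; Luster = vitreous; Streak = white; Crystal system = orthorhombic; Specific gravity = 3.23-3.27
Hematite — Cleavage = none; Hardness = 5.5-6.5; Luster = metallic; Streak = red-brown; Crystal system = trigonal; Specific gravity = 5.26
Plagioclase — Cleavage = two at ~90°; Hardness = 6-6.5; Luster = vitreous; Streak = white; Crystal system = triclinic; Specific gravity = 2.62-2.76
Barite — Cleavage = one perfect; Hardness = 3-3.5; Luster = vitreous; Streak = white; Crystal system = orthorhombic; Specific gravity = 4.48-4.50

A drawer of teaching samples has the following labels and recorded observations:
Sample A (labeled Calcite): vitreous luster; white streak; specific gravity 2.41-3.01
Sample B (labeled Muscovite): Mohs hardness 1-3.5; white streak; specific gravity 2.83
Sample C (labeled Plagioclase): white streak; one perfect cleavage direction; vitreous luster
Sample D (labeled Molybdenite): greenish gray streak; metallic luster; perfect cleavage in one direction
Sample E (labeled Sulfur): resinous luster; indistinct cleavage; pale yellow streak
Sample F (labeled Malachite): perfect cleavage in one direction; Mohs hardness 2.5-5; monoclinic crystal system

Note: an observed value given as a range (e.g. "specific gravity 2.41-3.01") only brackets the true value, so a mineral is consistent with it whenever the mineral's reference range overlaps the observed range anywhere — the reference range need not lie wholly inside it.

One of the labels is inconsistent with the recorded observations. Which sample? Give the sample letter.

Sample A: every observation is compatible with the reference values for Calcite.
Sample B: every observation is compatible with the reference values for Muscovite.
Sample C: one perfect cleavage direction is outside the reference for Plagioclase (cleavage two at ~90°) — mislabeled.
Sample D: every observation is compatible with the reference values for Molybdenite.
Sample E: every observation is compatible with the reference values for Sulfur.
Sample F: every observation is compatible with the reference values for Malachite.
The mislabeled specimen is C.

C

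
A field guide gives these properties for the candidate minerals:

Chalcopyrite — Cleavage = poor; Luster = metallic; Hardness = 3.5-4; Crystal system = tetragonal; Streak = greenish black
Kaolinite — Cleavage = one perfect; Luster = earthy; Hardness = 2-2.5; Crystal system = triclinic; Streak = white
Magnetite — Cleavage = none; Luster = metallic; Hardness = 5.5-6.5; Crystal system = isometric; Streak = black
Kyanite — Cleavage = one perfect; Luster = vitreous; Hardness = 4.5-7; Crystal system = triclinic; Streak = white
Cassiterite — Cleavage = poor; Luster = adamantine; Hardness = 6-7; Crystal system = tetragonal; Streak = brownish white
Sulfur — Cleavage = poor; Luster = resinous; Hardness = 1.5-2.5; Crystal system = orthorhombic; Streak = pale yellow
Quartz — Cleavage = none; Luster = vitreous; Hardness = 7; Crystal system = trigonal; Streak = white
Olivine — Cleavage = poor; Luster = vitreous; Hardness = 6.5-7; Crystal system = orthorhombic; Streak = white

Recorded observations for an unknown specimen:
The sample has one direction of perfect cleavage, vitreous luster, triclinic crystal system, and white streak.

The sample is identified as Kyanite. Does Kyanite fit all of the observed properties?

One direction of perfect cleavage — is consistent with Kyanite (cleavage one perfect).
Vitreous luster — is consistent with Kyanite (vitreous luster).
Triclinic crystal system — is consistent with Kyanite (triclinic system).
White streak — is consistent with Kyanite (white streak).
Nothing contradicts Kyanite.

Yes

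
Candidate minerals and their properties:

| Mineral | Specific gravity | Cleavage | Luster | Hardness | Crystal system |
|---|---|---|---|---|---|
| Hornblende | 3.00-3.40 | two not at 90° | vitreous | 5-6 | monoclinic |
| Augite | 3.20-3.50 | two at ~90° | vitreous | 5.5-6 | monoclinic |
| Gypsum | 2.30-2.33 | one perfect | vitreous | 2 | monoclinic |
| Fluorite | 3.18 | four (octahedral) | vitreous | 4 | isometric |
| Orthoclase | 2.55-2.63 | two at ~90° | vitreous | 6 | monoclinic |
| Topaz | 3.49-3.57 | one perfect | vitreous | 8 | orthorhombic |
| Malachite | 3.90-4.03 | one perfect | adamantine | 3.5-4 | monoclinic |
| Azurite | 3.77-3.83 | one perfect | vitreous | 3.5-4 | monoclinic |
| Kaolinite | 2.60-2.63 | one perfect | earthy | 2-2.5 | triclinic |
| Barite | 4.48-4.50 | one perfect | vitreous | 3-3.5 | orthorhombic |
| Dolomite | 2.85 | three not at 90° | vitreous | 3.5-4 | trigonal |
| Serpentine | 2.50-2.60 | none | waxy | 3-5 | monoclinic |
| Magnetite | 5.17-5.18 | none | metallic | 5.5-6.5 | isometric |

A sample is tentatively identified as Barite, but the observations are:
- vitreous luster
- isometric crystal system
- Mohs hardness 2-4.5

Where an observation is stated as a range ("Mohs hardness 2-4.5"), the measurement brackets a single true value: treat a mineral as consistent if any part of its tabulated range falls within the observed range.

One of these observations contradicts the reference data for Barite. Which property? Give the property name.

crystal system

Vitreous luster: Barite has vitreous luster — agrees.
Isometric crystal system: Barite has orthorhombic system — does not match.
Mohs hardness 2-4.5: Barite has hardness 3-3.5 — agrees.
Everything matches except the crystal system.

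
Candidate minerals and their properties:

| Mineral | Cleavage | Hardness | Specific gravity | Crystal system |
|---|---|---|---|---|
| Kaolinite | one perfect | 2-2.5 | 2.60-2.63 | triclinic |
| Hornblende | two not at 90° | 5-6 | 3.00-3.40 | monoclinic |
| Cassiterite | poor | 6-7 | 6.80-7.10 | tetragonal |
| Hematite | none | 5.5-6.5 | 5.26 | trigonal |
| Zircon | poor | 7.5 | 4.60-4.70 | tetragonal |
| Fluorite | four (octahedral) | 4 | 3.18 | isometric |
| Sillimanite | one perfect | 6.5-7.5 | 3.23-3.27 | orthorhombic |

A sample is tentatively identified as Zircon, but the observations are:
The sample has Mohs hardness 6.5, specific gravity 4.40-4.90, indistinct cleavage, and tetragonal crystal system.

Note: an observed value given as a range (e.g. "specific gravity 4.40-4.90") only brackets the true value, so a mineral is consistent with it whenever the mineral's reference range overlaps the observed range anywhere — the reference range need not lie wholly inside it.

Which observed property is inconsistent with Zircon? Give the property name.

Mohs hardness 6.5: Zircon has hardness 7.5 — does not match.
Specific gravity 4.40-4.90: Zircon has SG 4.60-4.70 — within range.
Indistinct cleavage: Zircon has cleavage poor — within range.
Tetragonal crystal system: Zircon has tetragonal system — within range.
The hardness is the one property that does not fit.

hardness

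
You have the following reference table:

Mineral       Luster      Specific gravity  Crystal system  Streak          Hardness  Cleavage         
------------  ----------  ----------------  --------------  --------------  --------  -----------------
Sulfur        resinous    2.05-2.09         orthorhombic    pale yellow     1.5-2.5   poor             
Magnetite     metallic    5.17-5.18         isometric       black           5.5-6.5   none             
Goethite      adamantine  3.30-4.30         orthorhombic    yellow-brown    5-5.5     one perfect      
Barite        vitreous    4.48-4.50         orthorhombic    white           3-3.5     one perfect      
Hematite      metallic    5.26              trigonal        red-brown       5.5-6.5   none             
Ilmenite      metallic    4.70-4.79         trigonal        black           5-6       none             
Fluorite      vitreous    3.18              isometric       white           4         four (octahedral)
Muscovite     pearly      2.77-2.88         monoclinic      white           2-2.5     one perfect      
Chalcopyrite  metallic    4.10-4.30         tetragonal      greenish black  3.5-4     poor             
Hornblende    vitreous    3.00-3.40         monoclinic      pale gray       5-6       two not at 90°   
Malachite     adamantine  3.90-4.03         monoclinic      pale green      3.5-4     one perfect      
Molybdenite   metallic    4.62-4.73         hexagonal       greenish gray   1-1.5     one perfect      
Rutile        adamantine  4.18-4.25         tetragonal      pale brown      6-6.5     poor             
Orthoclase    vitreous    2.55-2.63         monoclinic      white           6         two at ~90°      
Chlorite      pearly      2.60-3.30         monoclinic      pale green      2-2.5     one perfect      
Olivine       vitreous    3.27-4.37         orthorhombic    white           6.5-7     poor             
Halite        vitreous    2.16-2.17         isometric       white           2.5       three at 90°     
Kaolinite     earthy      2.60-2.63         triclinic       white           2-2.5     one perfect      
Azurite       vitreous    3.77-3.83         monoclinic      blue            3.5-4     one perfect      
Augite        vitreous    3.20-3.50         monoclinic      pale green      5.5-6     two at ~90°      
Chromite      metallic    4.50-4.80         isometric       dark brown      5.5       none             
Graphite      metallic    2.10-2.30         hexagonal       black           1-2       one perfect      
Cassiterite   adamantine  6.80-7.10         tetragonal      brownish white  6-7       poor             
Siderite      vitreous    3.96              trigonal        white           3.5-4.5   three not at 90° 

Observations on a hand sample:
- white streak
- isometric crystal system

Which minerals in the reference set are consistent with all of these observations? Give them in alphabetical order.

White streak — narrows the field to Barite, Fluorite, Muscovite, Orthoclase, Olivine, Halite, Kaolinite, Siderite.
Isometric crystal system — only Fluorite, Halite remain.
Remaining candidates: Fluorite, Halite.

Fluorite, Halite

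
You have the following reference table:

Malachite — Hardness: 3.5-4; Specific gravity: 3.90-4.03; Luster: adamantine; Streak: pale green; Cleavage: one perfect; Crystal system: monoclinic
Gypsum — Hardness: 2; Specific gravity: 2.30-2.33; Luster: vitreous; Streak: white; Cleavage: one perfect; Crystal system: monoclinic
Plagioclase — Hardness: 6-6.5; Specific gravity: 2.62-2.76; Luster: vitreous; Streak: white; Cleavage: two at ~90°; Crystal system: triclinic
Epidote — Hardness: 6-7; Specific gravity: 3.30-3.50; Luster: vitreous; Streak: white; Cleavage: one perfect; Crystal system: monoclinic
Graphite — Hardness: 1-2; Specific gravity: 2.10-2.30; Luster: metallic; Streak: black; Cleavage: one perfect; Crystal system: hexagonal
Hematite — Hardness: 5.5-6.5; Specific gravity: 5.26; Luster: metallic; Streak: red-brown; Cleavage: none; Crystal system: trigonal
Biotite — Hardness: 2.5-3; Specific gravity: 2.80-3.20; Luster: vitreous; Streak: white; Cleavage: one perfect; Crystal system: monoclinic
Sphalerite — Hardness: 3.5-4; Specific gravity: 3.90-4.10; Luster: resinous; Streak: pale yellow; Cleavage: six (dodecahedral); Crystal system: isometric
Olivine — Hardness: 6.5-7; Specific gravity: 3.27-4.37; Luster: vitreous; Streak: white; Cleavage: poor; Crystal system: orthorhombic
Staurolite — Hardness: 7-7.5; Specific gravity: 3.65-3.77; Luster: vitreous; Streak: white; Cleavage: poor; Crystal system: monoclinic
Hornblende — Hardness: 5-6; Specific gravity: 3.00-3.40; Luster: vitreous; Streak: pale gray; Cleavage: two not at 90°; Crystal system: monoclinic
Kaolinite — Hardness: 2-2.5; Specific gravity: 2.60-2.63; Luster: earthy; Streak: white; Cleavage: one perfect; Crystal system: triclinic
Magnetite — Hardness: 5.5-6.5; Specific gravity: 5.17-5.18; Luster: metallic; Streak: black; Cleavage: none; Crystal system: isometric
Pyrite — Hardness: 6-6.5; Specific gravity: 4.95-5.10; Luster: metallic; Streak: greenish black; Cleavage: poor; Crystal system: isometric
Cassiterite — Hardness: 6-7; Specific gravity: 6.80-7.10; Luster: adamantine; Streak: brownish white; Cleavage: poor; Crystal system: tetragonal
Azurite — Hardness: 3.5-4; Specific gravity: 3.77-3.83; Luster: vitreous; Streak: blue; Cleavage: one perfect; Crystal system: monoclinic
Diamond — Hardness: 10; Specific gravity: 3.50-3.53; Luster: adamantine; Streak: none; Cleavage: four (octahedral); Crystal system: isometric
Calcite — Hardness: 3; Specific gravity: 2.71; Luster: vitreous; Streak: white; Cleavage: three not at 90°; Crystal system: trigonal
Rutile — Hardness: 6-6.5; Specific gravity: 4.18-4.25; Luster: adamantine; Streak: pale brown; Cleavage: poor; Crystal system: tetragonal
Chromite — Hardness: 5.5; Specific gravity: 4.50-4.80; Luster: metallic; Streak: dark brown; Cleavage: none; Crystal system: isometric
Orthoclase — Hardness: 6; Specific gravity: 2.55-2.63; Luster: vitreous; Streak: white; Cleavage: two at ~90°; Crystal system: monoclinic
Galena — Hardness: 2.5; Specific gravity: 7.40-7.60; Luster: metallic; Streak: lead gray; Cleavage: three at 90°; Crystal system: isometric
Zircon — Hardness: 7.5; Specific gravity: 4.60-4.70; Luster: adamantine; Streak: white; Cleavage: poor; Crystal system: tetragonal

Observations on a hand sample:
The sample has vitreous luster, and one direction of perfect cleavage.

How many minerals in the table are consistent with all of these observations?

4

Vitreous luster: narrows the field to Gypsum, Plagioclase, Epidote, Biotite, Olivine, Staurolite, Hornblende, Azurite, Calcite, Orthoclase.
One direction of perfect cleavage: narrows the field to Gypsum, Epidote, Biotite, Azurite.
Remaining candidates: Azurite, Biotite, Epidote, Gypsum.
That is 4 minerals.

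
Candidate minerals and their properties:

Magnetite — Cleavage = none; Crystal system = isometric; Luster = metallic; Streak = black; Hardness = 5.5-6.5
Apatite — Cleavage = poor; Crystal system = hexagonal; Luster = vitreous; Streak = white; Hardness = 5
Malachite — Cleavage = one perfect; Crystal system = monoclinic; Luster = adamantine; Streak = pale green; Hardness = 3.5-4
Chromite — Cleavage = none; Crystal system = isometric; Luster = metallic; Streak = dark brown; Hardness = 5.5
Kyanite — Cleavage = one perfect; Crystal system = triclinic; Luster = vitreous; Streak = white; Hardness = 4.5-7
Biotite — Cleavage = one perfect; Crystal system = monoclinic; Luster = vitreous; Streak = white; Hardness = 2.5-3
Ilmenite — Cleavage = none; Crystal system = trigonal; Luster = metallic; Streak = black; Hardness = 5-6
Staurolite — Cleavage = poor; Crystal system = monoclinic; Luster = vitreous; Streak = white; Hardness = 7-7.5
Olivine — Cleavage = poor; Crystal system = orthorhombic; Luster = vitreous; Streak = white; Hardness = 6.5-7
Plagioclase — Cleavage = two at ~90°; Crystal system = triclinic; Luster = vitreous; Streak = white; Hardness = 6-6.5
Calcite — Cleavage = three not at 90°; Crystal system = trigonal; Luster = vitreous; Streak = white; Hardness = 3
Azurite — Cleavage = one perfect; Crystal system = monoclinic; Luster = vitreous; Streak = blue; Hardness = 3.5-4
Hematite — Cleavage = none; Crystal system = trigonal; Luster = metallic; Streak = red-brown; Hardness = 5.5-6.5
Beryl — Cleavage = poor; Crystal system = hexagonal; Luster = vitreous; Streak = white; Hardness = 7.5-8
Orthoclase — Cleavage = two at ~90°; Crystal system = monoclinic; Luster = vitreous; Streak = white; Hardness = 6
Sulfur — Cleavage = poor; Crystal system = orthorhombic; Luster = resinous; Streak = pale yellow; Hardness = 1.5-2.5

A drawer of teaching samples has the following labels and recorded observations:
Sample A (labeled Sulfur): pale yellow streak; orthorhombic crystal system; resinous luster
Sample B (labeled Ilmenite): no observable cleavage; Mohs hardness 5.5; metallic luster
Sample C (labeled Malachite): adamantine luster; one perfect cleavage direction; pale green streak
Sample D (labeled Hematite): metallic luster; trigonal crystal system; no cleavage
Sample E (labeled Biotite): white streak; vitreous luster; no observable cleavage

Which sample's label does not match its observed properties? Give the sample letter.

E

Sample A: every observation is compatible with the reference values for Sulfur.
Sample B: every observation is compatible with the reference values for Ilmenite.
Sample C: every observation is compatible with the reference values for Malachite.
Sample D: every observation is compatible with the reference values for Hematite.
Sample E: no observable cleavage is outside the reference for Biotite (cleavage one perfect) — mislabeled.
The mislabeled specimen is E.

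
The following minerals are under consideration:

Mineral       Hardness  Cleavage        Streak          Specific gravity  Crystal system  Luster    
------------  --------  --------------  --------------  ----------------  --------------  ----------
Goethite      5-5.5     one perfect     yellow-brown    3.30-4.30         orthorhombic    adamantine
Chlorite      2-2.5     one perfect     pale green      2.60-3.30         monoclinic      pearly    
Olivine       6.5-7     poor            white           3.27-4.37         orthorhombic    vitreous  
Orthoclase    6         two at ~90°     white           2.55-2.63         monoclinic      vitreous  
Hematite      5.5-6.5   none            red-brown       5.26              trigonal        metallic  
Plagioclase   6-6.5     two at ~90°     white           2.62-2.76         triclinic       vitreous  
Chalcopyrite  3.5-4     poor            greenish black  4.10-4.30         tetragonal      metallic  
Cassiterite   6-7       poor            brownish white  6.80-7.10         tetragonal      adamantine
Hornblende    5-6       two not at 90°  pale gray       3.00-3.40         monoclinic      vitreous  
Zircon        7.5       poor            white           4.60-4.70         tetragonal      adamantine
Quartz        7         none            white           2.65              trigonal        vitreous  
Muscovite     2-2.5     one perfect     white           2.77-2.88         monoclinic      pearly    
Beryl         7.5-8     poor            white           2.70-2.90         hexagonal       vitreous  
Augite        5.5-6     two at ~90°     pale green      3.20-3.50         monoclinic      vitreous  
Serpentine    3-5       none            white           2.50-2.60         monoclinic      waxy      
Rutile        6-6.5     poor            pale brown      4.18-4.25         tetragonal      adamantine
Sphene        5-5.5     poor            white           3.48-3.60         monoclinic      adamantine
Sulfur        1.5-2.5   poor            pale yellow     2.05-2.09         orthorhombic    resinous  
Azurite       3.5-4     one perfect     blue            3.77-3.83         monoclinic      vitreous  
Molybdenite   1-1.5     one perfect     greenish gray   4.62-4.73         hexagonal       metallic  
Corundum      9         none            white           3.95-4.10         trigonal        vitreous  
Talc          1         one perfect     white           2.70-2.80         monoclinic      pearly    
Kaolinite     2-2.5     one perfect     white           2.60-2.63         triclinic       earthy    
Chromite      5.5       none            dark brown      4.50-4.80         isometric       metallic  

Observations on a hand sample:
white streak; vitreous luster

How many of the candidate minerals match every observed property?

White streak: Olivine, Orthoclase, Plagioclase, Zircon, Quartz, Muscovite, Beryl, Serpentine, Sphene, Corundum, Talc, Kaolinite remain.
Vitreous luster is inconsistent with Zircon, Muscovite, Serpentine, Sphene, Talc, Kaolinite.
Remaining candidates: Beryl, Corundum, Olivine, Orthoclase, Plagioclase, Quartz.
That is 6 minerals.

6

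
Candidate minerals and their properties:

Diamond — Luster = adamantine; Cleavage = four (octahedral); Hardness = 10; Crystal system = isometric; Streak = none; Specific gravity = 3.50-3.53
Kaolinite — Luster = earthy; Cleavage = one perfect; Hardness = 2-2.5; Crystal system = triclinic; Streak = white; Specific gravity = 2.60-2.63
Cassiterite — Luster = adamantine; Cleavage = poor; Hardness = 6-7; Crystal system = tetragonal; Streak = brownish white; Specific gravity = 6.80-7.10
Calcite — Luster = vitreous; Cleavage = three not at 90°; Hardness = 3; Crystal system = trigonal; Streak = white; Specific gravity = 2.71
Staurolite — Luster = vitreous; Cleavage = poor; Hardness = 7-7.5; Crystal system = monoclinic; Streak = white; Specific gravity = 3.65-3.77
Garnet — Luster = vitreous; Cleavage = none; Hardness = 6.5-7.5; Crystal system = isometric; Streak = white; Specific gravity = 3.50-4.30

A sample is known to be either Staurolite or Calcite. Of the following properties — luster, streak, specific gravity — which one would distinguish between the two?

specific gravity

Luster: both vitreous — no difference.
Streak: both white — no difference.
Specific gravity: Staurolite 3.65-3.77, Calcite 2.71 — distinct.
Specific gravity is the diagnostic property here.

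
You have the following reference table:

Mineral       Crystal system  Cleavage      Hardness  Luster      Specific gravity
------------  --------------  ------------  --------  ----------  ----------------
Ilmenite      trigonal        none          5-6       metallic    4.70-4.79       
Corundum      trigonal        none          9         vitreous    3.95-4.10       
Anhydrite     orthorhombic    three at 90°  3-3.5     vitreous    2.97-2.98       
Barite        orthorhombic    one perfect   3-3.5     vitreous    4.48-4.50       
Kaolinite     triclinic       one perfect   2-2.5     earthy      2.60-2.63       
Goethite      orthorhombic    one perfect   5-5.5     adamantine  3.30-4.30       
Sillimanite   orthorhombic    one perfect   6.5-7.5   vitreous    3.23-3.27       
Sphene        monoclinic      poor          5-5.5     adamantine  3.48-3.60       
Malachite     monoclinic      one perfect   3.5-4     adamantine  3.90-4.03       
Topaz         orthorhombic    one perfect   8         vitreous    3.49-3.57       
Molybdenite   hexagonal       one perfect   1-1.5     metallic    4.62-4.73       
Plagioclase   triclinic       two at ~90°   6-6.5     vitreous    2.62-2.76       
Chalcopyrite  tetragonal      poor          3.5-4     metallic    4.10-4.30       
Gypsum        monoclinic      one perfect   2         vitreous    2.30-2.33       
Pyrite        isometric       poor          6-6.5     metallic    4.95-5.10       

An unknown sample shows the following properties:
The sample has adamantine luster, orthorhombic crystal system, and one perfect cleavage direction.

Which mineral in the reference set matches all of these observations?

Goethite

Adamantine luster: only Goethite, Sphene, Malachite remain.
Orthorhombic crystal system: only Goethite remains.
One perfect cleavage direction: every remaining candidate is consistent.
The only mineral consistent with every observation is Goethite.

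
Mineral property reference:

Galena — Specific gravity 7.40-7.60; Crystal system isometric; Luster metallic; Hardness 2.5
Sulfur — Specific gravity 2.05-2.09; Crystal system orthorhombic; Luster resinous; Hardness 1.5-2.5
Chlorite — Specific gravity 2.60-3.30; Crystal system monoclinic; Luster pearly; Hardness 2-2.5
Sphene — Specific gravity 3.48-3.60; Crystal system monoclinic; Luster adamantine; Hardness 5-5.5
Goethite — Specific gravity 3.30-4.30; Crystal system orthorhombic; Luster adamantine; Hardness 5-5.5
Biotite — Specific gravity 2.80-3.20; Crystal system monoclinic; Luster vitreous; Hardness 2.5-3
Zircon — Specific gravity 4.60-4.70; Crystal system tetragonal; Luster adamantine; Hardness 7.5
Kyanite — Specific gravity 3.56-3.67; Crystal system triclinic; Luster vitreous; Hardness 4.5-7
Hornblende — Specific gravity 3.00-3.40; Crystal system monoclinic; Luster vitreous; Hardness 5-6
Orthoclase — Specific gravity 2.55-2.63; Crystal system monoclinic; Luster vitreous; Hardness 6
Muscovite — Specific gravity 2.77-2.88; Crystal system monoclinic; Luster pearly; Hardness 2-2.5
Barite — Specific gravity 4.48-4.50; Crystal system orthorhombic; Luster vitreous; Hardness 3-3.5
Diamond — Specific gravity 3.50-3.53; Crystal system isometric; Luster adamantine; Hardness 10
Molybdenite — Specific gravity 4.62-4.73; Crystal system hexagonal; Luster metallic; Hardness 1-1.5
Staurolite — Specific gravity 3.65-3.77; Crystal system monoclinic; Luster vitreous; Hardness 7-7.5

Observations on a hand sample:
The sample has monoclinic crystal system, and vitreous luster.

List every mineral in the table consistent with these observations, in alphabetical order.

Monoclinic crystal system — narrows the field to Chlorite, Sphene, Biotite, Hornblende, Orthoclase, Muscovite, Staurolite.
Vitreous luster excludes Chlorite, Sphene, Muscovite.
The minerals that satisfy all observations are Biotite, Hornblende, Orthoclase, Staurolite.

Biotite, Hornblende, Orthoclase, Staurolite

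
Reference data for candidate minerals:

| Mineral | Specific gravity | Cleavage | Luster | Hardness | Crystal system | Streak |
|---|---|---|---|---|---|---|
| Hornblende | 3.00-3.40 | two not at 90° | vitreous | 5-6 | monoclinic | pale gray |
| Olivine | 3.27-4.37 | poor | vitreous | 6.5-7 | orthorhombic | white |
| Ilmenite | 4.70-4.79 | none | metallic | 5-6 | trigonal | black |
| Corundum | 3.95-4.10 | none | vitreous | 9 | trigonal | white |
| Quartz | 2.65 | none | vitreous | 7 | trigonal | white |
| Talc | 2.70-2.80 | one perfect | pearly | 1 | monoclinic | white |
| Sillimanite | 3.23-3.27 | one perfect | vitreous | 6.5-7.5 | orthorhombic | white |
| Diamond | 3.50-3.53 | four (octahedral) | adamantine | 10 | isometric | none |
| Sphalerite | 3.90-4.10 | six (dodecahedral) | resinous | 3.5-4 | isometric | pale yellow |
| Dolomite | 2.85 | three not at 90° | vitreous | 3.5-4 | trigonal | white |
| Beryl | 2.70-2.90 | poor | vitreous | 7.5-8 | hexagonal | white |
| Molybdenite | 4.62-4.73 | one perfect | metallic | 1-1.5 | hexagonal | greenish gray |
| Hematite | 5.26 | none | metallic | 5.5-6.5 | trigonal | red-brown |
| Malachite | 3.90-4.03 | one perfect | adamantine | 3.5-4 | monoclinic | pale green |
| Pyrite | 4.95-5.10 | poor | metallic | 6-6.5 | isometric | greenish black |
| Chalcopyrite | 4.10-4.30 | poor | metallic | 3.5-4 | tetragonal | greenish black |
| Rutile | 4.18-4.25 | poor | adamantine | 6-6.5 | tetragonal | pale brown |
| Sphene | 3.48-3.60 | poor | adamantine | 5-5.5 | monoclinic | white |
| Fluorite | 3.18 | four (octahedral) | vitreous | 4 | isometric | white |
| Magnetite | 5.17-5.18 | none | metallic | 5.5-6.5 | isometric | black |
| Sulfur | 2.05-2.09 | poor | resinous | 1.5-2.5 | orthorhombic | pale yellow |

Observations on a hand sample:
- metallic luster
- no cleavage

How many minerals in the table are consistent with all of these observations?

Metallic luster: leaves Ilmenite, Molybdenite, Hematite, Pyrite, Chalcopyrite, Magnetite.
No cleavage rules out Molybdenite, Pyrite, Chalcopyrite.
Remaining candidates: Hematite, Ilmenite, Magnetite.
That is 3 minerals.

3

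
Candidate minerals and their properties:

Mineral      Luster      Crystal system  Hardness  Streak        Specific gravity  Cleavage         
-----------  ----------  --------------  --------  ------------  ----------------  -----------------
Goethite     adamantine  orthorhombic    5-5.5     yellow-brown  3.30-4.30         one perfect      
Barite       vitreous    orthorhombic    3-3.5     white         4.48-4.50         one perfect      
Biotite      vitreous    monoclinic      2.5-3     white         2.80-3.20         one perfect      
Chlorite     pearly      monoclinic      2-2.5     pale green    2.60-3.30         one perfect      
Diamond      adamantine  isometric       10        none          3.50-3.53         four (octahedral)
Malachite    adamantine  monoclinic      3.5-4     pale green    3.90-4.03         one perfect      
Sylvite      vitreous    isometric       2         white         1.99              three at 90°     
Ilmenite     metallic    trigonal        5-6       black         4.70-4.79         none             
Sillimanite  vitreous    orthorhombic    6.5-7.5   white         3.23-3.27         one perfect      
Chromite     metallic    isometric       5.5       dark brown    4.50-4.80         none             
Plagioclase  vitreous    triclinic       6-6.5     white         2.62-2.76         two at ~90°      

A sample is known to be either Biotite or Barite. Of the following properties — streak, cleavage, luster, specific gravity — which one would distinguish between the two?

Streak: both white — same for both.
Cleavage: both one perfect — same for both.
Luster: both vitreous — same for both.
Specific gravity: Biotite 2.80-3.20, Barite 4.48-4.50 — these differ.
Specific gravity is the diagnostic property here.

specific gravity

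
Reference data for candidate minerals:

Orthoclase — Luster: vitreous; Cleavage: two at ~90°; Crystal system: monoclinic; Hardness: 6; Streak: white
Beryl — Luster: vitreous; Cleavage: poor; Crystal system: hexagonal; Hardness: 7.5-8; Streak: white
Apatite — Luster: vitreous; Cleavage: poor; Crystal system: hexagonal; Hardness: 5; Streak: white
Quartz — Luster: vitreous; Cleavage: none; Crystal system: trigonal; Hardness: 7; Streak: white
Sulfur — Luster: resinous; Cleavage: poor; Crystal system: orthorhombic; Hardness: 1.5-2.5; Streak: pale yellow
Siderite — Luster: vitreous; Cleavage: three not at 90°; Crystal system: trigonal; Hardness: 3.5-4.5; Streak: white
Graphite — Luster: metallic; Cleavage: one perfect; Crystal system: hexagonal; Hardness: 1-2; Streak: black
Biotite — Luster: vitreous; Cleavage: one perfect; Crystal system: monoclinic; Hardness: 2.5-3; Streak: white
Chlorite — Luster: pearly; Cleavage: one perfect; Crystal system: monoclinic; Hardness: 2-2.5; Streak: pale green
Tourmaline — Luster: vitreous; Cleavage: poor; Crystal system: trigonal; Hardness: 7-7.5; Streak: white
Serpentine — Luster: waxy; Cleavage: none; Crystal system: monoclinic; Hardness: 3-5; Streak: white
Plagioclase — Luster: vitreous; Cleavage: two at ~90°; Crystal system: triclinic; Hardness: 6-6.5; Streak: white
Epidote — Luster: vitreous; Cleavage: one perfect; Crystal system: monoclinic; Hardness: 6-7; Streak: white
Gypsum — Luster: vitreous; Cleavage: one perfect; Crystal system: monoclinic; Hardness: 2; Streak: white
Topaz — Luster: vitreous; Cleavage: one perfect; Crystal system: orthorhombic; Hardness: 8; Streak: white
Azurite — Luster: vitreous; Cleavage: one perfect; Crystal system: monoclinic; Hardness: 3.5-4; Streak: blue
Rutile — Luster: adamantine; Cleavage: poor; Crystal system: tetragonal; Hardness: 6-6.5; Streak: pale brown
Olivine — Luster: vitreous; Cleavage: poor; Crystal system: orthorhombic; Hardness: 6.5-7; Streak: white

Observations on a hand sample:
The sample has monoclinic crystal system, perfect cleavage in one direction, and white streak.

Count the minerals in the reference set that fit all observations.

Monoclinic crystal system — narrows the field to Orthoclase, Biotite, Chlorite, Serpentine, Epidote, Gypsum, Azurite.
Perfect cleavage in one direction rules out Orthoclase, Serpentine.
White streak is inconsistent with Chlorite, Azurite.
Consistent with every observation: Biotite, Epidote, Gypsum.
That is 3 minerals.

3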